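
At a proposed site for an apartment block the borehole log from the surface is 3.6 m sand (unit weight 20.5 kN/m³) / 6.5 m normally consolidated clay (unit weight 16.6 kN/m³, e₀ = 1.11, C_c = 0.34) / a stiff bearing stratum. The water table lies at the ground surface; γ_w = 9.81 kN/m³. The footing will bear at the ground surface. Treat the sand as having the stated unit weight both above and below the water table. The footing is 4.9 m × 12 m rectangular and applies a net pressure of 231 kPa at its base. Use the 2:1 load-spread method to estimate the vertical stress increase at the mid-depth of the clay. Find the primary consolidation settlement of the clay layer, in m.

Mid-depth of clay below the ground surface: z = 3.6 + 6.5/2 = 6.85 m.
Total vertical stress at mid-clay: σ_v = 20.5×3.6 + 16.6×3.25 = 127.75 kPa.
Pore pressure: u = 9.81×(6.85 − 0) = 67.198 kPa.
Initial effective stress: σ'_0 = σ_v − u = 127.75 − 67.198 = 60.552 kPa.
Stress increase at mid-clay by the 2:1 spreading method:
Δσ = qBL/((B+z)(L+z)) = 231×4.9×12/((4.9+6.85)(12+6.85)) = 61.325 kPa
Final effective stress: σ'_f = σ'_0 + Δσ = 60.552 + 61.325 = 121.88 kPa.
Normally consolidated clay, so the full stress increment lies on the virgin compression line:
S_c = C_c·H/(1+e₀)·log₁₀(σ'_f/σ'_0) = 0.34×6.5/(1+1.11)×log₁₀(121.88/60.552)
    = 1.0474 × 0.3038 = 0.3182 m

S_c ≈ 0.318 m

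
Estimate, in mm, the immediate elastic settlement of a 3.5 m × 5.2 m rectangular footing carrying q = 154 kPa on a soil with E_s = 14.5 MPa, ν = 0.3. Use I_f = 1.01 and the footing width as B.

Immediate (elastic) settlement: S_e = q·B·(1−ν²)/E_s · I_f.
E_s = 14.5 MPa = 14500 kPa.
S_e = 154 × 3.5 × (1 − 0.3²) / 14500 × 1.01
    = 154 × 3.5 × 0.91 / 14500 × 1.01
    = 0.03417 m = 34.17 mm

S_e ≈ 34.2 mm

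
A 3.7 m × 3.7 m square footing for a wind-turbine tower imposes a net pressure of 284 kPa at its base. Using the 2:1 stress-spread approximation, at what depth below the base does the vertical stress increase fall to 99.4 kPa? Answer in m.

2:1 spreading — at depth z the loaded area has grown by z in each plan dimension:
qB²/(B+z)² = Δσ_z ⇒ z = B(√(q/Δσ_z) − 1) = 3.7×(√(284/99.4) − 1) = 2.554 m

z ≈ 2.55 m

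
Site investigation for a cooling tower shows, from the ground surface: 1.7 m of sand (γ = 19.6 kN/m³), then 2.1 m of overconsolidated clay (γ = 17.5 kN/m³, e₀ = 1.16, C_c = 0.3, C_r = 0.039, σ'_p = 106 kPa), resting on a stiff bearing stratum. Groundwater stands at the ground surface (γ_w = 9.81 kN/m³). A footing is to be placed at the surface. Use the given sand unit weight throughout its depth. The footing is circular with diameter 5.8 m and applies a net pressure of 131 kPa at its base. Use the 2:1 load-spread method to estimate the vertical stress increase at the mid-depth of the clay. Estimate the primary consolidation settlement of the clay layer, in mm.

Mid-depth of clay below the ground surface: z = 1.7 + 2.1/2 = 2.75 m.
Total vertical stress at mid-clay: σ_v = 19.6×1.7 + 17.5×1.05 = 51.695 kPa.
Pore pressure: u = 9.81×(2.75 − 0) = 26.978 kPa.
Initial effective stress: σ'_0 = σ_v − u = 51.695 − 26.978 = 24.717 kPa.
Stress increase at mid-clay by the 2:1 spreading method:
Δσ ≈ qD²/(D+z)² = 131×5.8²/(5.8+2.75)² = 60.283 kPa
Final effective stress: σ'_f = 24.717 + 60.283 = 85 kPa.
σ'_f = 85 ≤ σ'_p = 106 kPa, so the clay remains overconsolidated and only the recompression index applies:
S_c = C_r·H/(1+e₀)·log₁₀(σ'_f/σ'_0) = 0.039×2.1/2.16×log₁₀(85/24.717)
    = 0.037917 × 0.53642 = 0.02034 m

S_c ≈ 20.3 mm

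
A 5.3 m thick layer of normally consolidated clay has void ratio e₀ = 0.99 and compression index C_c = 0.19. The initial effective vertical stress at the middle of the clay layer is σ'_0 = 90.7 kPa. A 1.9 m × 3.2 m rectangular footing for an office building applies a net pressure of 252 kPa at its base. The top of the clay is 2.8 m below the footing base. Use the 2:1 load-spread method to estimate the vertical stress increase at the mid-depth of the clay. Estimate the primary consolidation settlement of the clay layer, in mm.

S_c ≈ 51.8 mm

Mid-depth of clay below the footing base: z = 2.8 + 5.3/2 = 5.45 m.
Stress increase at mid-clay by the 2:1 spreading method:
Δσ = qBL/((B+z)(L+z)) = 252×1.9×3.2/((1.9+5.45)(3.2+5.45)) = 24.099 kPa
Final effective stress: σ'_f = σ'_0 + Δσ = 90.7 + 24.099 = 114.8 kPa.
Normally consolidated clay, so the full stress increment lies on the virgin compression line:
S_c = C_c·H/(1+e₀)·log₁₀(σ'_f/σ'_0) = 0.19×5.3/(1+0.99)×log₁₀(114.8/90.7)
    = 0.50603 × 0.10233 = 0.05178 m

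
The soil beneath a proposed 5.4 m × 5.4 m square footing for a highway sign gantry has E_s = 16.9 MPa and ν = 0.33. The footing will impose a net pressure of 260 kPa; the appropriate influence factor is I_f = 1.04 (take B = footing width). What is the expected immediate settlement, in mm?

Immediate (elastic) settlement: S_e = q·B·(1−ν²)/E_s · I_f.
E_s = 16.9 MPa = 16900 kPa.
S_e = 260 × 5.4 × (1 − 0.33²) / 16900 × 1.04
    = 260 × 5.4 × 0.8911 / 16900 × 1.04
    = 0.07699 m = 76.99 mm

S_e ≈ 77 mm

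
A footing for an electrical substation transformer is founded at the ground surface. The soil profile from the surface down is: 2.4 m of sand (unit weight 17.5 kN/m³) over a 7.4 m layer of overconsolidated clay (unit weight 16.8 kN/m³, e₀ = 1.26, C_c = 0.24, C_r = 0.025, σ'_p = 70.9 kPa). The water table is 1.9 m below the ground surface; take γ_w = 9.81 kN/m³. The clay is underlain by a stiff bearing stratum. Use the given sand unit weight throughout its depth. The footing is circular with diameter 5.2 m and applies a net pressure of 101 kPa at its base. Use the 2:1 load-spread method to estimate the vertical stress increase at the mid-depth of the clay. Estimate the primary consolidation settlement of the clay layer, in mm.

Mid-depth of clay below the ground surface: z = 2.4 + 7.4/2 = 6.1 m.
Total vertical stress at mid-clay: σ_v = 17.5×2.4 + 16.8×3.7 = 104.16 kPa.
Pore pressure: u = 9.81×(6.1 − 1.9) = 41.202 kPa.
Initial effective stress: σ'_0 = σ_v − u = 104.16 − 41.202 = 62.958 kPa.
Stress increase at mid-clay by the 2:1 spreading method:
Δσ ≈ qD²/(D+z)² = 101×5.2²/(5.2+6.1)² = 21.388 kPa
Final effective stress: σ'_f = 62.958 + 21.388 = 84.346 kPa.
σ'_f = 84.346 > σ'_p = 70.9 kPa, so the stress path crosses the preconsolidation pressure — recompression up to σ'_p, then virgin compression beyond:
S_c = H/(1+e₀)·[C_r·log₁₀(σ'_p/σ'_0) + C_c·log₁₀(σ'_f/σ'_p)]
    = 7.4/2.26 × [0.025×log₁₀(70.9/62.958) + 0.24×log₁₀(84.346/70.9)]
    = 3.2743 × [0.0012899 + 0.0181] = 0.06349 m

S_c ≈ 63.5 mm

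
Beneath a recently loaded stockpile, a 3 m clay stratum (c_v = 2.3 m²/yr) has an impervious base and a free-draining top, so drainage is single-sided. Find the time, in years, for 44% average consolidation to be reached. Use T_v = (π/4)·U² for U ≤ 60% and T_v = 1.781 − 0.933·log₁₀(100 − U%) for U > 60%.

Drainage path length: H_d = H = 3 m (single drainage).
U ≤ 60%: T_v = (π/4)·U² = (π/4)×0.44² = 0.15205.
t = T_v·H_d²/c_v = 0.15205×3²/2.3 = 0.595 years.

t ≈ 0.595 years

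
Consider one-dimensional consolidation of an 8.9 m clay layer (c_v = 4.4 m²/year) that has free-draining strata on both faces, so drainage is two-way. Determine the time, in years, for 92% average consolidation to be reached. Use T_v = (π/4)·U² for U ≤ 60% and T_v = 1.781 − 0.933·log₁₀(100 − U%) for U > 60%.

t ≈ 4.22 years

Drainage path length: H_d = H/2 = 4.45 m (double drainage).
U > 60%: T_v = 1.781 − 0.933·log₁₀(100 − 92) = 0.93842.
t = T_v·H_d²/c_v = 0.93842×4.45²/4.4 = 4.223 years.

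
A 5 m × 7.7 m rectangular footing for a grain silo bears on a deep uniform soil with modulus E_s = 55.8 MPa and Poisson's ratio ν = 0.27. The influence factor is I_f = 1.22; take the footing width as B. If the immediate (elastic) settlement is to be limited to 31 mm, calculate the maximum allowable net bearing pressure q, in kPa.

q ≈ 306 kPa

E_s = 55.8 MPa = 55800 kPa.
S_e = q·B·(1−ν²)/E_s · I_f  ⇒  q = S_e·E_s / (B·(1−ν²)·I_f).
q = 0.031 × 55800 / (5 × 0.9271 × 1.22) = 305.9 kPa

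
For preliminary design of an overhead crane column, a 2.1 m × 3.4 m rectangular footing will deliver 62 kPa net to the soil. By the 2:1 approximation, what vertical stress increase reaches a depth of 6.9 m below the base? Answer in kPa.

By the 2:1 method the load spreads at 1 horizontal : 2 vertical, so at depth z the loaded area has grown by z in each plan dimension:
Δσ = qBL/((B+z)(L+z)) = 62×2.1×3.4/((2.1+6.9)(3.4+6.9)) = 4.7754 kPa

Δσ_z ≈ 4.78 kPa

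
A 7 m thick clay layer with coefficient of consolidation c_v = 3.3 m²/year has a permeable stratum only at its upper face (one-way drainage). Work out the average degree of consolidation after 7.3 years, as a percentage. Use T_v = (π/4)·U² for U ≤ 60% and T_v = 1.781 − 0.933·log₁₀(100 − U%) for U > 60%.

U ≈ 75.9 %

Drainage path length: H_d = H = 7 m (single drainage).
T_v = c_v·t/H_d² = 3.3×7.3/7² = 0.49163.
T_v = 0.49163 corresponds to the U > 60% branch:
U = 1 − 10^((1.781 − T_v)/0.933)/100 = 0.759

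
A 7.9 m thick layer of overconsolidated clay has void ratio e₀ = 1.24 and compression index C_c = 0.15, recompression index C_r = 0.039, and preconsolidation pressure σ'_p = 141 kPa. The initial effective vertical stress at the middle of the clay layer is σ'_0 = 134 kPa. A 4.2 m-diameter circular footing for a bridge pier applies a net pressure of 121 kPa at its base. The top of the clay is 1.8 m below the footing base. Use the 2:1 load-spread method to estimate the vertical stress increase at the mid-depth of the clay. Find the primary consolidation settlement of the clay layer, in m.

S_c ≈ 0.0256 m

Mid-depth of clay below the footing base: z = 1.8 + 7.9/2 = 5.75 m.
Stress increase at mid-clay by the 2:1 spreading method:
Δσ ≈ qD²/(D+z)² = 121×4.2²/(4.2+5.75)² = 21.559 kPa
Final effective stress: σ'_f = 134 + 21.559 = 155.56 kPa.
σ'_f = 155.56 > σ'_p = 141 kPa, so the stress path crosses the preconsolidation pressure — recompression up to σ'_p, then virgin compression beyond:
S_c = H/(1+e₀)·[C_r·log₁₀(σ'_p/σ'_0) + C_c·log₁₀(σ'_f/σ'_p)]
    = 7.9/2.24 × [0.039×log₁₀(141/134) + 0.15×log₁₀(155.56/141)]
    = 3.5268 × [0.00086246 + 0.0064018] = 0.02562 m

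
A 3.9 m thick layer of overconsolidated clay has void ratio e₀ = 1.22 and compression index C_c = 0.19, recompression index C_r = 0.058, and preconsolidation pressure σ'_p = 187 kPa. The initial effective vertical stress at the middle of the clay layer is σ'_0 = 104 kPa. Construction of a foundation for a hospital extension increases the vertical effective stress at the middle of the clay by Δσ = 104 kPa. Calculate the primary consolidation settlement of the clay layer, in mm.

Final effective stress: σ'_f = 104 + 104 = 208 kPa.
σ'_f = 208 > σ'_p = 187 kPa, so the stress path crosses the preconsolidation pressure — recompression up to σ'_p, then virgin compression beyond:
S_c = H/(1+e₀)·[C_r·log₁₀(σ'_p/σ'_0) + C_c·log₁₀(σ'_f/σ'_p)]
    = 3.9/2.22 × [0.058×log₁₀(187/104) + 0.19×log₁₀(208/187)]
    = 1.7568 × [0.014779 + 0.0087821] = 0.04139 m

S_c ≈ 41.4 mm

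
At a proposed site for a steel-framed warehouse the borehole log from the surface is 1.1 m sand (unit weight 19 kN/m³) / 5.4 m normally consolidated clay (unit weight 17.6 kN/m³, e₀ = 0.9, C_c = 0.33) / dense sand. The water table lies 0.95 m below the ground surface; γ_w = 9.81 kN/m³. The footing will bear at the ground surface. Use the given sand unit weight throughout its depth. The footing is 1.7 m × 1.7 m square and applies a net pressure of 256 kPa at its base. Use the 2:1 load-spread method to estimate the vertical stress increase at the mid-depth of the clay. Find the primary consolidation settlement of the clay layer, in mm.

Mid-depth of clay below the ground surface: z = 1.1 + 5.4/2 = 3.8 m.
Total vertical stress at mid-clay: σ_v = 19×1.1 + 17.6×2.7 = 68.42 kPa.
Pore pressure: u = 9.81×(3.8 − 0.95) = 27.959 kPa.
Initial effective stress: σ'_0 = σ_v − u = 68.42 − 27.959 = 40.461 kPa.
Stress increase at mid-clay by the 2:1 spreading method:
Δσ = qBL/((B+z)(L+z)) = 256×1.7×1.7/((1.7+3.8)(1.7+3.8)) = 24.458 kPa
Final effective stress: σ'_f = σ'_0 + Δσ = 40.461 + 24.458 = 64.919 kPa.
Normally consolidated clay, so the full stress increment lies on the virgin compression line:
S_c = C_c·H/(1+e₀)·log₁₀(σ'_f/σ'_0) = 0.33×5.4/(1+0.9)×log₁₀(64.919/40.461)
    = 0.93789 × 0.20534 = 0.1926 m

S_c ≈ 193 mm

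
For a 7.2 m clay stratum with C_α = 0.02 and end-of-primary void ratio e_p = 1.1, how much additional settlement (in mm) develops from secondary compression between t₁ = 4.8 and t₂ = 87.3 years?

S_s ≈ 86.4 mm

Secondary compression: S_s = C_α·H/(1+e_p)·log₁₀(t₂/t₁)
S_s = 0.02×7.2/(1+1.1)×log₁₀(87.3/4.8)
    = 0.06857 × 1.26 = 0.08638 m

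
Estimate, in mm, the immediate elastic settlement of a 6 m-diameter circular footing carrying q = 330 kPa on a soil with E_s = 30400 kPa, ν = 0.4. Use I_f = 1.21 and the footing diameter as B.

Immediate (elastic) settlement: S_e = q·B·(1−ν²)/E_s · I_f.
S_e = 330 × 6 × (1 − 0.4²) / 30400 × 1.21
    = 330 × 6 × 0.84 / 30400 × 1.21
    = 0.0662 m = 66.2 mm

S_e ≈ 66.2 mm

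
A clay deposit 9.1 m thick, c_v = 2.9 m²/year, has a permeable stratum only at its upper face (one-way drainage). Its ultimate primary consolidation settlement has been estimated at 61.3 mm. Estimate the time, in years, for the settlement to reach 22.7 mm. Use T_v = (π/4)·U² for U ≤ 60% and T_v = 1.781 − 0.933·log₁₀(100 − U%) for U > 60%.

Drainage path length: H_d = H = 9.1 m (single drainage).
U = S(t)/S_ult = 22.7/61.3 = 0.3703.
U ≤ 60%: T_v = (π/4)·U² = (π/4)×0.37031² = 0.1077.
t = T_v·H_d²/c_v = 0.1077×9.1²/2.9 = 3.075 years.

t ≈ 3.08 years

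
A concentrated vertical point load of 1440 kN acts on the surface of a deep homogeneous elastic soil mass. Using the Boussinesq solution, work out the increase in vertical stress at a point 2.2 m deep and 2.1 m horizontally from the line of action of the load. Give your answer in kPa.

Δσ_z ≈ 28.1 kPa

Boussinesq vertical stress below a point load on an elastic half-space:
Δσ_z = 3P/(2πz²) · [1 + (r/z)²]^(−5/2)
r/z = 2.1/2.2 = 0.95455; [1+(r/z)²]^(−5/2) = 0.19804.
Δσ_z = 3×1440/(2π×2.2²) × 0.19804 = 142.06 × 0.19804 = 28.13 kPa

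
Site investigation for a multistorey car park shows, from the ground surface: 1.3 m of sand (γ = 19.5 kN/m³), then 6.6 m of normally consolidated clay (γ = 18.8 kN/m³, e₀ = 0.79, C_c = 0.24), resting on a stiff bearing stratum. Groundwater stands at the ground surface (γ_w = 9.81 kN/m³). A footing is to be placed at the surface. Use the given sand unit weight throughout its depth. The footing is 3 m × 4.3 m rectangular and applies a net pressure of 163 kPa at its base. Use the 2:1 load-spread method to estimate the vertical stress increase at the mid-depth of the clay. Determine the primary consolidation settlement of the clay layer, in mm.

S_c ≈ 212 mm

Mid-depth of clay below the ground surface: z = 1.3 + 6.6/2 = 4.6 m.
Total vertical stress at mid-clay: σ_v = 19.5×1.3 + 18.8×3.3 = 87.39 kPa.
Pore pressure: u = 9.81×(4.6 − 0) = 45.126 kPa.
Initial effective stress: σ'_0 = σ_v − u = 87.39 − 45.126 = 42.264 kPa.
Stress increase at mid-clay by the 2:1 spreading method:
Δσ = qBL/((B+z)(L+z)) = 163×3×4.3/((3+4.6)(4.3+4.6)) = 31.087 kPa
Final effective stress: σ'_f = σ'_0 + Δσ = 42.264 + 31.087 = 73.351 kPa.
Normally consolidated clay, so the full stress increment lies on the virgin compression line:
S_c = C_c·H/(1+e₀)·log₁₀(σ'_f/σ'_0) = 0.24×6.6/(1+0.79)×log₁₀(73.351/42.264)
    = 0.88492 × 0.23944 = 0.2119 m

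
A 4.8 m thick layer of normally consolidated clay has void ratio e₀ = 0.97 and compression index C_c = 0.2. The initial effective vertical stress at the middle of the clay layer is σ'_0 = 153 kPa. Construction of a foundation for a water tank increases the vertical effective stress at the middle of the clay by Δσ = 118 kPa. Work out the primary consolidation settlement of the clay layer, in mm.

Final effective stress: σ'_f = σ'_0 + Δσ = 153 + 118 = 271 kPa.
Normally consolidated clay, so the full stress increment lies on the virgin compression line:
S_c = C_c·H/(1+e₀)·log₁₀(σ'_f/σ'_0) = 0.2×4.8/(1+0.97)×log₁₀(271/153)
    = 0.48731 × 0.24828 = 0.121 m

S_c ≈ 121 mm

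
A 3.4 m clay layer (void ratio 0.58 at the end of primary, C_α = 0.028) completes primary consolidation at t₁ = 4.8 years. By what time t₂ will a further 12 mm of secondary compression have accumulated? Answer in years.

t₂ ≈ 7.59 years

S_s = C_α·H/(1+e_p)·log₁₀(t₂/t₁) ⇒ log₁₀(t₂/t₁) = S_s·(1+e_p)/(C_α·H).
log₁₀(t₂/t₁) = 0.012 × (1+0.58) / (0.028×3.4) = 0.1992
t₂ = t₁ × 10^0.1992 = 4.8 × 1.582 = 7.593 years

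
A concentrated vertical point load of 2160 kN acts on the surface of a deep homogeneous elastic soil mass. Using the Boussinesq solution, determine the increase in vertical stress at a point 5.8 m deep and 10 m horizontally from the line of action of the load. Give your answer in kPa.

Δσ_z ≈ 0.975 kPa

Boussinesq vertical stress below a point load on an elastic half-space:
Δσ_z = 3P/(2πz²) · [1 + (r/z)²]^(−5/2)
r/z = 10/5.8 = 1.7241; [1+(r/z)²]^(−5/2) = 0.031791.
Δσ_z = 3×2160/(2π×5.8²) × 0.031791 = 30.658 × 0.031791 = 0.9746 kPa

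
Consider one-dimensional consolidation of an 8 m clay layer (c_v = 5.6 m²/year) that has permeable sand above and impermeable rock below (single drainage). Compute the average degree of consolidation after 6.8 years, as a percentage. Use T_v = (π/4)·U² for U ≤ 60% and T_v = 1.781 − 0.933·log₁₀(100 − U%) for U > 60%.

Drainage path length: H_d = H = 8 m (single drainage).
T_v = c_v·t/H_d² = 5.6×6.8/8² = 0.595.
T_v = 0.595 corresponds to the U > 60% branch:
U = 1 − 10^((1.781 − T_v)/0.933)/100 = 0.8133

U ≈ 81.3 %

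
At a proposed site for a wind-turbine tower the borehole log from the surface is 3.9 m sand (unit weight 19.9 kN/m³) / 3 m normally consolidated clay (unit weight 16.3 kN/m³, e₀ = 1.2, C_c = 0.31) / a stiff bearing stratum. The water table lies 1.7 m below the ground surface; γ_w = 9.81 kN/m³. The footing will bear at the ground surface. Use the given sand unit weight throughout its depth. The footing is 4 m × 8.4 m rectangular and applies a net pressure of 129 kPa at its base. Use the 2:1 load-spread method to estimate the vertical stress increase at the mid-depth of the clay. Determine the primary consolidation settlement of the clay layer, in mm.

Mid-depth of clay below the ground surface: z = 3.9 + 3/2 = 5.4 m.
Total vertical stress at mid-clay: σ_v = 19.9×3.9 + 16.3×1.5 = 102.06 kPa.
Pore pressure: u = 9.81×(5.4 − 1.7) = 36.297 kPa.
Initial effective stress: σ'_0 = σ_v − u = 102.06 − 36.297 = 65.763 kPa.
Stress increase at mid-clay by the 2:1 spreading method:
Δσ = qBL/((B+z)(L+z)) = 129×4×8.4/((4+5.4)(8.4+5.4)) = 33.414 kPa
Final effective stress: σ'_f = σ'_0 + Δσ = 65.763 + 33.414 = 99.177 kPa.
Normally consolidated clay, so the full stress increment lies on the virgin compression line:
S_c = C_c·H/(1+e₀)·log₁₀(σ'_f/σ'_0) = 0.31×3/(1+1.2)×log₁₀(99.177/65.763)
    = 0.42273 × 0.17843 = 0.07543 m

S_c ≈ 75.4 mm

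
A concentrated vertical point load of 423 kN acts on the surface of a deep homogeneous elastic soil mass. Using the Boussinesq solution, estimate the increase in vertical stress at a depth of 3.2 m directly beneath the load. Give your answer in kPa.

Boussinesq vertical stress below a point load on an elastic half-space:
Δσ_z = 3P/(2πz²) · [1 + (r/z)²]^(−5/2)
r/z = 0/3.2 = 0; [1+(r/z)²]^(−5/2) = 1.
Δσ_z = 3×423/(2π×3.2²) × 1 = 19.723 × 1 = 19.72 kPa

Δσ_z ≈ 19.7 kPa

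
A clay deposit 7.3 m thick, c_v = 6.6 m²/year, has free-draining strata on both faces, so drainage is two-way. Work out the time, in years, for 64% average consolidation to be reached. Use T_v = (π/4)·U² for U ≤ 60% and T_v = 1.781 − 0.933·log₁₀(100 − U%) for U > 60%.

t ≈ 0.664 years

Drainage path length: H_d = H/2 = 3.65 m (double drainage).
U > 60%: T_v = 1.781 − 0.933·log₁₀(100 − 64) = 0.32897.
t = T_v·H_d²/c_v = 0.32897×3.65²/6.6 = 0.664 years.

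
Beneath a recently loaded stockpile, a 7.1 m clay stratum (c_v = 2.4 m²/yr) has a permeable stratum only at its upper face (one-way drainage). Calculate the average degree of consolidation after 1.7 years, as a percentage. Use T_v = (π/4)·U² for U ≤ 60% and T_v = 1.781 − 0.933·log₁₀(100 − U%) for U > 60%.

Drainage path length: H_d = H = 7.1 m (single drainage).
T_v = c_v·t/H_d² = 2.4×1.7/7.1² = 0.080936.
T_v = 0.080936 corresponds to the U ≤ 60% branch:
U = √(4T_v/π) = 0.321

U ≈ 32.1 %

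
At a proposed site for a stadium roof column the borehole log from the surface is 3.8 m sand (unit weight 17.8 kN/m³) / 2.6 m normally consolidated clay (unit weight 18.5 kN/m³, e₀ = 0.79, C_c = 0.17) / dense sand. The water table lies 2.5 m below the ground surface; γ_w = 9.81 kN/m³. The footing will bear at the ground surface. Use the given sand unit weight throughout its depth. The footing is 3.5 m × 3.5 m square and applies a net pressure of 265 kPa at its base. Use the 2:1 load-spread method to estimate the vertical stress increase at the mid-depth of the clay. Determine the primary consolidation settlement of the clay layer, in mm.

S_c ≈ 54.6 mm

Mid-depth of clay below the ground surface: z = 3.8 + 2.6/2 = 5.1 m.
Total vertical stress at mid-clay: σ_v = 17.8×3.8 + 18.5×1.3 = 91.69 kPa.
Pore pressure: u = 9.81×(5.1 − 2.5) = 25.506 kPa.
Initial effective stress: σ'_0 = σ_v − u = 91.69 − 25.506 = 66.184 kPa.
Stress increase at mid-clay by the 2:1 spreading method:
Δσ = qBL/((B+z)(L+z)) = 265×3.5×3.5/((3.5+5.1)(3.5+5.1)) = 43.892 kPa
Final effective stress: σ'_f = σ'_0 + Δσ = 66.184 + 43.892 = 110.08 kPa.
Normally consolidated clay, so the full stress increment lies on the virgin compression line:
S_c = C_c·H/(1+e₀)·log₁₀(σ'_f/σ'_0) = 0.17×2.6/(1+0.79)×log₁₀(110.08/66.184)
    = 0.24693 × 0.22096 = 0.05456 m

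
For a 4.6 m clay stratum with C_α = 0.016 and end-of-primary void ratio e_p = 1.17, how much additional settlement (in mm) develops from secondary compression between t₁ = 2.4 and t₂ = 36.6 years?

Secondary compression: S_s = C_α·H/(1+e_p)·log₁₀(t₂/t₁)
S_s = 0.016×4.6/(1+1.17)×log₁₀(36.6/2.4)
    = 0.03392 × 1.183 = 0.04013 m

S_s ≈ 40.1 mm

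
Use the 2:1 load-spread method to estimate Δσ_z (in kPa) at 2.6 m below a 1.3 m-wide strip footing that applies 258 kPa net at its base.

Δσ_z ≈ 86 kPa

By the 2:1 method the load spreads at 1 horizontal : 2 vertical, so at depth z the loaded area has grown by z in each plan dimension:
Δσ = qB/(B+z) = 258×1.3/(1.3+2.6) = 86 kPa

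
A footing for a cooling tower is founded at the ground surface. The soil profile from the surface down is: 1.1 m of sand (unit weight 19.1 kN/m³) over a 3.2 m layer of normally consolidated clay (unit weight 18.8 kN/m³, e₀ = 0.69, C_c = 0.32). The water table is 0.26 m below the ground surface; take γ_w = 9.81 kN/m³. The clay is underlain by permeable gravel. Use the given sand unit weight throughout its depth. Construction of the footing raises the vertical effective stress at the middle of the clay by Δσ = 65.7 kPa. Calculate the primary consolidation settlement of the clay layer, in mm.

S_c ≈ 324 mm

Mid-depth of clay below the ground surface: z = 1.1 + 3.2/2 = 2.7 m.
Total vertical stress at mid-clay: σ_v = 19.1×1.1 + 18.8×1.6 = 51.09 kPa.
Pore pressure: u = 9.81×(2.7 − 0.26) = 23.936 kPa.
Initial effective stress: σ'_0 = σ_v − u = 51.09 − 23.936 = 27.154 kPa.
Final effective stress: σ'_f = σ'_0 + Δσ = 27.154 + 65.7 = 92.854 kPa.
Normally consolidated clay, so the full stress increment lies on the virgin compression line:
S_c = C_c·H/(1+e₀)·log₁₀(σ'_f/σ'_0) = 0.32×3.2/(1+0.69)×log₁₀(92.854/27.154)
    = 0.60592 × 0.53397 = 0.3235 m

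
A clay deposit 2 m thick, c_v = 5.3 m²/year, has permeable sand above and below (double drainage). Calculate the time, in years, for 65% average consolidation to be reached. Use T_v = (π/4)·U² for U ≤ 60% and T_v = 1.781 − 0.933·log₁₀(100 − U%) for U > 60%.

Drainage path length: H_d = H/2 = 1 m (double drainage).
U > 60%: T_v = 1.781 − 0.933·log₁₀(100 − 65) = 0.34038.
t = T_v·H_d²/c_v = 0.34038×1²/5.3 = 0.06422 years.

t ≈ 0.0642 years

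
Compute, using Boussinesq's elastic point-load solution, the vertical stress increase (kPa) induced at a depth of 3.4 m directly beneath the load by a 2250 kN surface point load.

Boussinesq vertical stress below a point load on an elastic half-space:
Δσ_z = 3P/(2πz²) · [1 + (r/z)²]^(−5/2)
r/z = 0/3.4 = 0; [1+(r/z)²]^(−5/2) = 1.
Δσ_z = 3×2250/(2π×3.4²) × 1 = 92.932 × 1 = 92.93 kPa

Δσ_z ≈ 92.9 kPa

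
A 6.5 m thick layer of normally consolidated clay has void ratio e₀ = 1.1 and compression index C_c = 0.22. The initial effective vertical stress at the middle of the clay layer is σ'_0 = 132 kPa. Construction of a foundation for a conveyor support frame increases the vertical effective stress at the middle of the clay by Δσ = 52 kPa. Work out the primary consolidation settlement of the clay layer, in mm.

S_c ≈ 98.2 mm

Final effective stress: σ'_f = σ'_0 + Δσ = 132 + 52 = 184 kPa.
Normally consolidated clay, so the full stress increment lies on the virgin compression line:
S_c = C_c·H/(1+e₀)·log₁₀(σ'_f/σ'_0) = 0.22×6.5/(1+1.1)×log₁₀(184/132)
    = 0.68095 × 0.14424 = 0.09822 m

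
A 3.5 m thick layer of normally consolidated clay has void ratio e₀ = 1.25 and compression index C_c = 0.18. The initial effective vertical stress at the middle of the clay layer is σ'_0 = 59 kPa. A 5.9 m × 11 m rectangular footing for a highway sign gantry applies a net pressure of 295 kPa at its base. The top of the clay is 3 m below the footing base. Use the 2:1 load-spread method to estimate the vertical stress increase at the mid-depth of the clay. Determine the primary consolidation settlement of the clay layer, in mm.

S_c ≈ 131 mm

Mid-depth of clay below the footing base: z = 3 + 3.5/2 = 4.75 m.
Stress increase at mid-clay by the 2:1 spreading method:
Δσ = qBL/((B+z)(L+z)) = 295×5.9×11/((5.9+4.75)(11+4.75)) = 114.14 kPa
Final effective stress: σ'_f = σ'_0 + Δσ = 59 + 114.14 = 173.14 kPa.
Normally consolidated clay, so the full stress increment lies on the virgin compression line:
S_c = C_c·H/(1+e₀)·log₁₀(σ'_f/σ'_0) = 0.18×3.5/(1+1.25)×log₁₀(173.14/59)
    = 0.28 × 0.46755 = 0.1309 m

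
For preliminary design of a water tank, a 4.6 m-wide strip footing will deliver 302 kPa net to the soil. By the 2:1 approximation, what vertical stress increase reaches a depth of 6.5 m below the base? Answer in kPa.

By the 2:1 method the load spreads at 1 horizontal : 2 vertical, so at depth z the loaded area has grown by z in each plan dimension:
Δσ = qB/(B+z) = 302×4.6/(4.6+6.5) = 125.15 kPa

Δσ_z ≈ 125 kPa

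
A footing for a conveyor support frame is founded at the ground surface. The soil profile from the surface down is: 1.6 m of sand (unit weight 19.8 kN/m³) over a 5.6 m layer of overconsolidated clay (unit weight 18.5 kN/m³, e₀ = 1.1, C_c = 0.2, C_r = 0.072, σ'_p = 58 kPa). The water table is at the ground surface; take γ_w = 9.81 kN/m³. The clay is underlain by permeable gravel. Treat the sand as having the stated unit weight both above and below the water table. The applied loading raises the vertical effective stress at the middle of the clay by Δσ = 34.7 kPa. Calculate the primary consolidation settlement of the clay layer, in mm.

S_c ≈ 89.9 mm

Mid-depth of clay below the ground surface: z = 1.6 + 5.6/2 = 4.4 m.
Total vertical stress at mid-clay: σ_v = 19.8×1.6 + 18.5×2.8 = 83.48 kPa.
Pore pressure: u = 9.81×(4.4 − 0) = 43.164 kPa.
Initial effective stress: σ'_0 = σ_v − u = 83.48 − 43.164 = 40.316 kPa.
Final effective stress: σ'_f = 40.316 + 34.7 = 75.016 kPa.
σ'_f = 75.016 > σ'_p = 58 kPa, so the stress path crosses the preconsolidation pressure — recompression up to σ'_p, then virgin compression beyond:
S_c = H/(1+e₀)·[C_r·log₁₀(σ'_p/σ'_0) + C_c·log₁₀(σ'_f/σ'_p)]
    = 5.6/2.1 × [0.072×log₁₀(58/40.316) + 0.2×log₁₀(75.016/58)]
    = 2.6667 × [0.011372 + 0.022345] = 0.08991 m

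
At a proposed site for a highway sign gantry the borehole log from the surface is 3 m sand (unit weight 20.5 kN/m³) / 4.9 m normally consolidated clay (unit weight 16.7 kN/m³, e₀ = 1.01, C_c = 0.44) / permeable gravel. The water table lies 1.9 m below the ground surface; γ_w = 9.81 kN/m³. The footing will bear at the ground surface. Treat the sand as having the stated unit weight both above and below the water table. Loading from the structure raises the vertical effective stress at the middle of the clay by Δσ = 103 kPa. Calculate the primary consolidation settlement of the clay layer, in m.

Mid-depth of clay below the ground surface: z = 3 + 4.9/2 = 5.45 m.
Total vertical stress at mid-clay: σ_v = 20.5×3 + 16.7×2.45 = 102.41 kPa.
Pore pressure: u = 9.81×(5.45 − 1.9) = 34.825 kPa.
Initial effective stress: σ'_0 = σ_v − u = 102.41 − 34.825 = 67.585 kPa.
Final effective stress: σ'_f = σ'_0 + Δσ = 67.585 + 103 = 170.58 kPa.
Normally consolidated clay, so the full stress increment lies on the virgin compression line:
S_c = C_c·H/(1+e₀)·log₁₀(σ'_f/σ'_0) = 0.44×4.9/(1+1.01)×log₁₀(170.58/67.585)
    = 1.0726 × 0.40208 = 0.4313 m

S_c ≈ 0.431 m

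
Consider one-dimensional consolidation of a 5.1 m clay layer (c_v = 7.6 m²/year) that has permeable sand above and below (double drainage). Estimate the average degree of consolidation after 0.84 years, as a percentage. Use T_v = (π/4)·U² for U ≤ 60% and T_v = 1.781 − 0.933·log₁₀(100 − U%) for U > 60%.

Drainage path length: H_d = H/2 = 2.55 m (double drainage).
T_v = c_v·t/H_d² = 7.6×0.84/2.55² = 0.98178.
T_v = 0.98178 corresponds to the U > 60% branch:
U = 1 − 10^((1.781 − T_v)/0.933)/100 = 0.9281

U ≈ 92.8 %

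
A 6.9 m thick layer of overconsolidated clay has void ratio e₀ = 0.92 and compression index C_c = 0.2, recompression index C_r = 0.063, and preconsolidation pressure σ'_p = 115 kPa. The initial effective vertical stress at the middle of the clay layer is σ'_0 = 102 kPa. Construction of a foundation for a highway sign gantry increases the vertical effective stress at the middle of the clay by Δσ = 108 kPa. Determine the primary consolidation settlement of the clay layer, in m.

Final effective stress: σ'_f = 102 + 108 = 210 kPa.
σ'_f = 210 > σ'_p = 115 kPa, so the stress path crosses the preconsolidation pressure — recompression up to σ'_p, then virgin compression beyond:
S_c = H/(1+e₀)·[C_r·log₁₀(σ'_p/σ'_0) + C_c·log₁₀(σ'_f/σ'_p)]
    = 6.9/1.92 × [0.063×log₁₀(115/102) + 0.2×log₁₀(210/115)]
    = 3.5938 × [0.0032822 + 0.052304] = 0.1998 m

S_c ≈ 0.2 m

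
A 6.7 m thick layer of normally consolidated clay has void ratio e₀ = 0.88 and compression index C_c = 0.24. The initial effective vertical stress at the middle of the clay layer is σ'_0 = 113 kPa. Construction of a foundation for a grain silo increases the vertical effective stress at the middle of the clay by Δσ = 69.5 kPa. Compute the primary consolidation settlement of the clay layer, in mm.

Final effective stress: σ'_f = σ'_0 + Δσ = 113 + 69.5 = 182.5 kPa.
Normally consolidated clay, so the full stress increment lies on the virgin compression line:
S_c = C_c·H/(1+e₀)·log₁₀(σ'_f/σ'_0) = 0.24×6.7/(1+0.88)×log₁₀(182.5/113)
    = 0.85532 × 0.20818 = 0.1781 m

S_c ≈ 178 mm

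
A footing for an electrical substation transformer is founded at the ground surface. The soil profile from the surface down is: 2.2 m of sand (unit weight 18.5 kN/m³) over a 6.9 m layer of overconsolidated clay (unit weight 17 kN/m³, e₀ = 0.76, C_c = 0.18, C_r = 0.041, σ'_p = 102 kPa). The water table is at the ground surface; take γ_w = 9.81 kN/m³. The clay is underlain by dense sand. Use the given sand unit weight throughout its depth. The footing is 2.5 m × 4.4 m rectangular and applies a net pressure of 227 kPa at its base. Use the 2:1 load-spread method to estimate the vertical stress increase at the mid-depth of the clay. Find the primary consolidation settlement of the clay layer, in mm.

Mid-depth of clay below the ground surface: z = 2.2 + 6.9/2 = 5.65 m.
Total vertical stress at mid-clay: σ_v = 18.5×2.2 + 17×3.45 = 99.35 kPa.
Pore pressure: u = 9.81×(5.65 − 0) = 55.427 kPa.
Initial effective stress: σ'_0 = σ_v − u = 99.35 − 55.427 = 43.923 kPa.
Stress increase at mid-clay by the 2:1 spreading method:
Δσ = qBL/((B+z)(L+z)) = 227×2.5×4.4/((2.5+5.65)(4.4+5.65)) = 30.486 kPa
Final effective stress: σ'_f = 43.923 + 30.486 = 74.409 kPa.
σ'_f = 74.409 ≤ σ'_p = 102 kPa, so the clay remains overconsolidated and only the recompression index applies:
S_c = C_r·H/(1+e₀)·log₁₀(σ'_f/σ'_0) = 0.041×6.9/1.76×log₁₀(74.409/43.923)
    = 0.16074 × 0.22893 = 0.0368 m

S_c ≈ 36.8 mm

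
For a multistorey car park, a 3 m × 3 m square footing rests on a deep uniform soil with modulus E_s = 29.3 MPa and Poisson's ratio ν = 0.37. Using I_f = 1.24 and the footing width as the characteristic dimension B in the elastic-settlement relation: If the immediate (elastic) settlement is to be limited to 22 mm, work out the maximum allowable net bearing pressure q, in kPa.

E_s = 29.3 MPa = 29300 kPa.
S_e = q·B·(1−ν²)/E_s · I_f  ⇒  q = S_e·E_s / (B·(1−ν²)·I_f).
q = 0.022 × 29300 / (3 × 0.8631 × 1.24) = 200.8 kPa

q ≈ 201 kPa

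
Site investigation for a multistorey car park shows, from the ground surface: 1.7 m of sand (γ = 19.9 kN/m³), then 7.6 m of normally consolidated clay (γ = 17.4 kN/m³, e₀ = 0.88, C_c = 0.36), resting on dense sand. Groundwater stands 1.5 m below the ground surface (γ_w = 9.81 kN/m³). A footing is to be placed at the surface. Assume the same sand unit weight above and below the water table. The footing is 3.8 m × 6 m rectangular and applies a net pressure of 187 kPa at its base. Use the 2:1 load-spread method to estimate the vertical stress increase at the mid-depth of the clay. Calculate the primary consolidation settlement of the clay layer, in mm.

S_c ≈ 319 mm

Mid-depth of clay below the ground surface: z = 1.7 + 7.6/2 = 5.5 m.
Total vertical stress at mid-clay: σ_v = 19.9×1.7 + 17.4×3.8 = 99.95 kPa.
Pore pressure: u = 9.81×(5.5 − 1.5) = 39.24 kPa.
Initial effective stress: σ'_0 = σ_v − u = 99.95 − 39.24 = 60.71 kPa.
Stress increase at mid-clay by the 2:1 spreading method:
Δσ = qBL/((B+z)(L+z)) = 187×3.8×6/((3.8+5.5)(6+5.5)) = 39.865 kPa
Final effective stress: σ'_f = σ'_0 + Δσ = 60.71 + 39.865 = 100.58 kPa.
Normally consolidated clay, so the full stress increment lies on the virgin compression line:
S_c = C_c·H/(1+e₀)·log₁₀(σ'_f/σ'_0) = 0.36×7.6/(1+0.88)×log₁₀(100.58/60.71)
    = 1.4553 × 0.21925 = 0.3191 m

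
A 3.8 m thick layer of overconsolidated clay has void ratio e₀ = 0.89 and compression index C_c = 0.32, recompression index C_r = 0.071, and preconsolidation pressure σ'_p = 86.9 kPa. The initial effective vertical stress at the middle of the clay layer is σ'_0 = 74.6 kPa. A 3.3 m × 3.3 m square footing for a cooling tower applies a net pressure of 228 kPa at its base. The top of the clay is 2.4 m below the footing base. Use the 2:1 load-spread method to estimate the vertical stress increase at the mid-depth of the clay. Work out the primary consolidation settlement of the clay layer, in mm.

S_c ≈ 94 mm

Mid-depth of clay below the footing base: z = 2.4 + 3.8/2 = 4.3 m.
Stress increase at mid-clay by the 2:1 spreading method:
Δσ = qBL/((B+z)(L+z)) = 228×3.3×3.3/((3.3+4.3)(3.3+4.3)) = 42.987 kPa
Final effective stress: σ'_f = 74.6 + 42.987 = 117.59 kPa.
σ'_f = 117.59 > σ'_p = 86.9 kPa, so the stress path crosses the preconsolidation pressure — recompression up to σ'_p, then virgin compression beyond:
S_c = H/(1+e₀)·[C_r·log₁₀(σ'_p/σ'_0) + C_c·log₁₀(σ'_f/σ'_p)]
    = 3.8/1.89 × [0.071×log₁₀(86.9/74.6) + 0.32×log₁₀(117.59/86.9)]
    = 2.0106 × [0.0047059 + 0.042032] = 0.09397 m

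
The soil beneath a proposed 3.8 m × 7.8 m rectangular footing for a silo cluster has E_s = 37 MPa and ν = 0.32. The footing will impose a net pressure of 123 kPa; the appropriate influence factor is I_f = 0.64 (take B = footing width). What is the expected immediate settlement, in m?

S_e ≈ 0.00726 m

Immediate (elastic) settlement: S_e = q·B·(1−ν²)/E_s · I_f.
E_s = 37 MPa = 37000 kPa.
S_e = 123 × 3.8 × (1 − 0.32²) / 37000 × 0.64
    = 123 × 3.8 × 0.8976 / 37000 × 0.64
    = 0.007257 m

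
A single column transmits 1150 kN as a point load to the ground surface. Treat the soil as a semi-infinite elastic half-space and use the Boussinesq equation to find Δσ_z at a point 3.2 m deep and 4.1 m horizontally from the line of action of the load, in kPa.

Boussinesq vertical stress below a point load on an elastic half-space:
Δσ_z = 3P/(2πz²) · [1 + (r/z)²]^(−5/2)
r/z = 4.1/3.2 = 1.2812; [1+(r/z)²]^(−5/2) = 0.088172.
Δσ_z = 3×1150/(2π×3.2²) × 0.088172 = 53.622 × 0.088172 = 4.728 kPa

Δσ_z ≈ 4.73 kPa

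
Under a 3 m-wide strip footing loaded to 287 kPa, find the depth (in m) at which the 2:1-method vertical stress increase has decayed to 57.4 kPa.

z ≈ 12 m

2:1 spreading — at depth z the loaded area has grown by z in each plan dimension:
qB/(B+z) = Δσ_z ⇒ z = qB/Δσ_z − B = 287×3/57.4 − 3 = 12 m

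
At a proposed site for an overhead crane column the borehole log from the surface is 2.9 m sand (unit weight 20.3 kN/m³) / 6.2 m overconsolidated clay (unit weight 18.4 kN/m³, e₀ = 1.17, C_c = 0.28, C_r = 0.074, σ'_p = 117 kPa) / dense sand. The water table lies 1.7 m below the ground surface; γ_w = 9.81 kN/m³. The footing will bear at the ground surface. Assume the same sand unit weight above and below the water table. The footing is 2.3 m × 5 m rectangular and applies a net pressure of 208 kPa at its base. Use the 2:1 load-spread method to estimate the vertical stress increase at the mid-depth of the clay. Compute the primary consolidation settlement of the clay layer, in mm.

S_c ≈ 27.9 mm

Mid-depth of clay below the ground surface: z = 2.9 + 6.2/2 = 6 m.
Total vertical stress at mid-clay: σ_v = 20.3×2.9 + 18.4×3.1 = 115.91 kPa.
Pore pressure: u = 9.81×(6 − 1.7) = 42.183 kPa.
Initial effective stress: σ'_0 = σ_v − u = 115.91 − 42.183 = 73.727 kPa.
Stress increase at mid-clay by the 2:1 spreading method:
Δσ = qBL/((B+z)(L+z)) = 208×2.3×5/((2.3+6)(5+6)) = 26.199 kPa
Final effective stress: σ'_f = 73.727 + 26.199 = 99.926 kPa.
σ'_f = 99.926 ≤ σ'_p = 117 kPa, so the clay remains overconsolidated and only the recompression index applies:
S_c = C_r·H/(1+e₀)·log₁₀(σ'_f/σ'_0) = 0.074×6.2/2.17×log₁₀(99.926/73.727)
    = 0.21143 × 0.13205 = 0.02792 m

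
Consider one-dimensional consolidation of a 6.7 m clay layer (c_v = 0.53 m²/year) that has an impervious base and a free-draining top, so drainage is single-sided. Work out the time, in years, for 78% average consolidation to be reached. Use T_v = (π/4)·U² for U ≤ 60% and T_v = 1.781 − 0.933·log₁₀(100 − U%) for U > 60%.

t ≈ 44.8 years

Drainage path length: H_d = H = 6.7 m (single drainage).
U > 60%: T_v = 1.781 − 0.933·log₁₀(100 − 78) = 0.52852.
t = T_v·H_d²/c_v = 0.52852×6.7²/0.53 = 44.76 years.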